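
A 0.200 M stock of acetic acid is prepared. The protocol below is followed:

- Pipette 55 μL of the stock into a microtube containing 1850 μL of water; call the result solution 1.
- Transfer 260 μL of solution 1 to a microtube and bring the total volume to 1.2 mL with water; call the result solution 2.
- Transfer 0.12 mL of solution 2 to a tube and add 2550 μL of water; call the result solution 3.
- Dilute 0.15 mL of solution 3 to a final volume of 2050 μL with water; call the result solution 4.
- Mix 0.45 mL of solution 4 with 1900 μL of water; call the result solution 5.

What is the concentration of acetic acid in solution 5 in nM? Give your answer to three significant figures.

788 nM

Step 1: 55 μL + 1850 μL = 1905 μL total → factor 1905/55 = 34.636
Step 2: 260 μL brought to 1.2 mL → factor 1200/260 = 4.6154
Step 3: 0.12 mL + 2550 μL = 2.67 mL total → factor 2.67/0.12 = 22.25
Step 4: 0.15 mL brought to 2050 μL → factor 2.05/0.15 = 13.667
Step 5: 0.45 mL + 1900 μL = 2.35 mL total → factor 2.35/0.45 = 5.2222
Overall dilution factor = 34.636 × 4.6154 × 22.25 × 13.667 × 5.2222 = 2.5386 × 10^5
Final = 0.200 M / 2.5386 × 10^5 = 7.878 × 10^-7 M = 788 nM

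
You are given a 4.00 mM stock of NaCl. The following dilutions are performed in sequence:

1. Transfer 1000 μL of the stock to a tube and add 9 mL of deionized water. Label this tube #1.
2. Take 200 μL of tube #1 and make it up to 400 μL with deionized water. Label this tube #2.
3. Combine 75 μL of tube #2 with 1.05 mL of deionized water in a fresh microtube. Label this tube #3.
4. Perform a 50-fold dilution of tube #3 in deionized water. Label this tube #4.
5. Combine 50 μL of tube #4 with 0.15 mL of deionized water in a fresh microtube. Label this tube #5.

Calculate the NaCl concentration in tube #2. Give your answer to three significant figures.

Step 1: 1000 μL + 9 mL = 10000 μL total → factor 10000/1000 = 10
Step 2: 200 μL brought to 400 μL → factor 400/200 = 2
Dilution factor through tube #2 = 10 × 2 = 20
[tube #2] = 4.00 mM / 20 = 0.200 mM

0.200 mM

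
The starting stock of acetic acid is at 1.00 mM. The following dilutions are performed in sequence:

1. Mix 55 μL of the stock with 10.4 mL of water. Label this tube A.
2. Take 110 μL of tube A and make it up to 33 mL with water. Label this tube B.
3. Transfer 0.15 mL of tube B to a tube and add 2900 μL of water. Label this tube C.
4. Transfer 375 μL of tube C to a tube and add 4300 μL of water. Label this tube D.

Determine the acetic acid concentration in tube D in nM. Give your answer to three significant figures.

0.0692 nM

Step 1: 55 μL + 10.4 mL = 10455 μL total → factor 10455/55 = 190.09
Step 2: 110 μL brought to 33 mL → factor 33000/110 = 300
Step 3: 0.15 mL + 2900 μL = 3.05 mL total → factor 3.05/0.15 = 20.333
Step 4: 375 μL + 4300 μL = 4675 μL total → factor 4675/375 = 12.467
Overall dilution factor = 190.09 × 300 × 20.333 × 12.467 = 1.4456 × 10^7
Final = 1.00 mM / 1.4456 × 10^7 = 6.918 × 10^-8 mM = 0.0692 nM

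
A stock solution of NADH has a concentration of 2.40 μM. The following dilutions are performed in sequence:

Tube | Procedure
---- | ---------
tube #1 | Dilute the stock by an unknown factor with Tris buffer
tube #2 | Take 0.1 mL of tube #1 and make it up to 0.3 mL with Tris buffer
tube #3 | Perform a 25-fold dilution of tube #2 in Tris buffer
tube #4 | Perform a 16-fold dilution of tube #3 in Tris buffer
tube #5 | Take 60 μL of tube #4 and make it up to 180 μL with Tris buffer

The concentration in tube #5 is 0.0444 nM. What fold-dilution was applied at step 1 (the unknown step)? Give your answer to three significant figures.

Step 1: unknown factor x
Step 2: 0.1 mL brought to 0.3 mL → factor 0.3/0.1 = 3
Step 3: 25-fold → factor 25
Step 4: 16-fold → factor 16
Step 5: 60 μL brought to 180 μL → factor 180/60 = 3
Product of known-step factors = 3600
Overall factor = 2.40 μM / (0.0444 nM) = 54054
x = 54054 / 3600 = 15.0

15.0-fold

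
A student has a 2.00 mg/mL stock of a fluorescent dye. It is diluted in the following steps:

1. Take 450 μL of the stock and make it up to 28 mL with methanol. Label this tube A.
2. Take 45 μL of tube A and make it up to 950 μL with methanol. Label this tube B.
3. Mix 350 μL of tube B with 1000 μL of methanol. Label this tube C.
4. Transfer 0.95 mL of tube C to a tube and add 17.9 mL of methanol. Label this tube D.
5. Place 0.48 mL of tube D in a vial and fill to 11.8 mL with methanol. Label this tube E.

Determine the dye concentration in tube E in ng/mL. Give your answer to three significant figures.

0.809 ng/mL

Step 1: 450 μL brought to 28 mL → factor 28000/450 = 62.222
Step 2: 45 μL brought to 950 μL → factor 950/45 = 21.111
Step 3: 350 μL + 1000 μL = 1350 μL total → factor 1350/350 = 3.8571
Step 4: 0.95 mL + 17.9 mL = 18.85 mL total → factor 18.85/0.95 = 19.842
Step 5: 0.48 mL brought to 11.8 mL → factor 11.8/0.48 = 24.583
Overall dilution factor = 62.222 × 21.111 × 3.8571 × 19.842 × 24.583 = 2.4714 × 10^6
Final = 2.00 mg/mL / 2.4714 × 10^6 = 8.092 × 10^-7 mg/mL = 0.809 ng/mL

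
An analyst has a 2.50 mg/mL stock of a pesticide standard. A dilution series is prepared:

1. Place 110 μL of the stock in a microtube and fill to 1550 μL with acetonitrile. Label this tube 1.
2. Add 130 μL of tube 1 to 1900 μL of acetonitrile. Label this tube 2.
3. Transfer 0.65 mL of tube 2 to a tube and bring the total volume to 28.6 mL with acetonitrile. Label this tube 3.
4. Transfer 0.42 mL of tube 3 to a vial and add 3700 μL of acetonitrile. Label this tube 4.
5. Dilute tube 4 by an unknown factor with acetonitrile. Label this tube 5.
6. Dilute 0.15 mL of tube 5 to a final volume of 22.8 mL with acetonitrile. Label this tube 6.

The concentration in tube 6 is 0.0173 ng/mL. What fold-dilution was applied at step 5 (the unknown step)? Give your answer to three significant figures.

10.0-fold

Step 1: 110 μL brought to 1550 μL → factor 1550/110 = 14.091
Step 2: 130 μL + 1900 μL = 2030 μL total → factor 2030/130 = 15.615
Step 3: 0.65 mL brought to 28.6 mL → factor 28.6/0.65 = 44
Step 4: 0.42 mL + 3700 μL = 4.12 mL total → factor 4.12/0.42 = 9.8095
Step 5: unknown factor x
Step 6: 0.15 mL brought to 22.8 mL → factor 22.8/0.15 = 152
Product of known-step factors = 1.4436 × 10^7
Overall factor = 2.50 mg/mL / (0.0173 ng/mL) = 1.4451 × 10^8
x = 1.4451 × 10^8 / 1.4436 × 10^7 = 10.0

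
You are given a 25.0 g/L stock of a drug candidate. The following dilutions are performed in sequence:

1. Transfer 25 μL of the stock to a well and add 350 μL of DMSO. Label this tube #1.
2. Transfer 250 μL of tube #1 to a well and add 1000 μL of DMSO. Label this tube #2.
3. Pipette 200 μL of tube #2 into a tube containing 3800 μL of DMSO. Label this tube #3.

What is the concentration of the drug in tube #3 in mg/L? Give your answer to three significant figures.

Step 1: 25 μL + 350 μL = 375 μL total → factor 375/25 = 15
Step 2: 250 μL + 1000 μL = 1250 μL total → factor 1250/250 = 5
Step 3: 200 μL + 3800 μL = 4000 μL total → factor 4000/200 = 20
Overall dilution factor = 15 × 5 × 20 = 1500
Final = 25.0 g/L / 1500 = 0.01667 g/L = 16.7 mg/L

16.7 mg/L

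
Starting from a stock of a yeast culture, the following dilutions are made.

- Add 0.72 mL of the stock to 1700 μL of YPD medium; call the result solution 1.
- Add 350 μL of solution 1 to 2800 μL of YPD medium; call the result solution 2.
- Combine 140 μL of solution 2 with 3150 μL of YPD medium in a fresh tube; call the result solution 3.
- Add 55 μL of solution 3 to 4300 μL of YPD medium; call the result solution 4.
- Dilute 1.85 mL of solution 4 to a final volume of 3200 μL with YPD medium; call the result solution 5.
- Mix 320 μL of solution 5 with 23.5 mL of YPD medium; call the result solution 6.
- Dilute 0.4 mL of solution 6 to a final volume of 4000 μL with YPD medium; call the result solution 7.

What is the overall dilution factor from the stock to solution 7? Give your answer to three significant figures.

7.25 × 10^7

Step 1: 0.72 mL + 1700 μL = 2.42 mL total → factor 2.42/0.72 = 3.3611
Step 2: 350 μL + 2800 μL = 3150 μL total → factor 3150/350 = 9
Step 3: 140 μL + 3150 μL = 3290 μL total → factor 3290/140 = 23.5
Step 4: 55 μL + 4300 μL = 4355 μL total → factor 4355/55 = 79.182
Step 5: 1.85 mL brought to 3200 μL → factor 3.2/1.85 = 1.7297
Step 6: 320 μL + 23.5 mL = 23820 μL total → factor 23820/320 = 74.438
Step 7: 0.4 mL brought to 4000 μL → factor 4/0.4 = 10
Overall dilution factor = 3.3611 × 9 × 23.5 × 79.182 × 1.7297 × 74.438 × 10 = 7.2475 × 10^7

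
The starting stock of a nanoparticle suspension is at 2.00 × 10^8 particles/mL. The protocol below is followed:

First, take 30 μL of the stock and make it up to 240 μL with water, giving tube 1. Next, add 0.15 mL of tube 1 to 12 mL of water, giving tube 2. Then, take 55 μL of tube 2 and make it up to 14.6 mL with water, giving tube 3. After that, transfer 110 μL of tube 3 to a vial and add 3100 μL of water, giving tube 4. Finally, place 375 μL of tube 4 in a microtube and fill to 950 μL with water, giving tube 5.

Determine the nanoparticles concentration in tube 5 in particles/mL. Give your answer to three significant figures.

Step 1: 30 μL brought to 240 μL → factor 240/30 = 8
Step 2: 0.15 mL + 12 mL = 12.15 mL total → factor 12.15/0.15 = 81
Step 3: 55 μL brought to 14.6 mL → factor 14600/55 = 265.45
Step 4: 110 μL + 3100 μL = 3210 μL total → factor 3210/110 = 29.182
Step 5: 375 μL brought to 950 μL → factor 950/375 = 2.5333
Overall dilution factor = 8 × 81 × 265.45 × 29.182 × 2.5333 = 1.2717 × 10^7
Final = 2.00 × 10^8 particles/mL / 1.2717 × 10^7 = 15.7 particles/mL

15.7 particles/mL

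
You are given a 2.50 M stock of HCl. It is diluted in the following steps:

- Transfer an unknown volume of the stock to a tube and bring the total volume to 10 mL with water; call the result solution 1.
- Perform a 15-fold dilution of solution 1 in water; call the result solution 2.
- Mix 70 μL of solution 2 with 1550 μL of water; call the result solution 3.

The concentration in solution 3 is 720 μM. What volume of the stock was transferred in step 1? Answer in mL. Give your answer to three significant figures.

1.00 mL

Step 1: v brought to 10 mL → factor = 10 mL/v
Step 2: 15-fold → factor 15
Step 3: 70 μL + 1550 μL = 1620 μL total → factor 1620/70 = 23.143
Product of known-step factors = 347.14
Overall factor = 2.50 M / (720 μM) = 3472.2
Step-1 factor = 3472.2 / 347.14 = 10.002
v = 10 mL / 10.002 = 1.00 mL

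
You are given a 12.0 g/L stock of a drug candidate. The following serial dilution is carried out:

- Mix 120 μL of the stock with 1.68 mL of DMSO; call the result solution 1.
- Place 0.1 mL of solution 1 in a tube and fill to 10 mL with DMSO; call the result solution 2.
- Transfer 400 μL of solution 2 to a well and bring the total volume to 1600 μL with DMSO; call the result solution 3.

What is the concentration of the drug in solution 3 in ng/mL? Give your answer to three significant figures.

Step 1: 120 μL + 1.68 mL = 1800 μL total → factor 1800/120 = 15
Step 2: 0.1 mL brought to 10 mL → factor 10/0.1 = 100
Step 3: 400 μL brought to 1600 μL → factor 1600/400 = 4
Overall dilution factor = 15 × 100 × 4 = 6000
Final = 12.0 g/L / 6000 = 0.002000 g/L = 2.00 × 10^3 ng/mL

2.00 × 10^3 ng/mL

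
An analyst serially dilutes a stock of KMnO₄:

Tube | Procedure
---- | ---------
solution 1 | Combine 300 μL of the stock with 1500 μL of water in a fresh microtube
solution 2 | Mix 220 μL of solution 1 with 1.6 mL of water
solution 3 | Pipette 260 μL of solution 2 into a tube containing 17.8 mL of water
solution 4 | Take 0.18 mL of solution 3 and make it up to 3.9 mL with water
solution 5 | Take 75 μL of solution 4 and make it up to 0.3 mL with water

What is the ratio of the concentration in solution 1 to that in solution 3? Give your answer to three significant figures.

Step 1: 300 μL + 1500 μL = 1800 μL total → factor 1800/300 = 6
Step 2: 220 μL + 1.6 mL = 1820 μL total → factor 1820/220 = 8.2727
Step 3: 260 μL + 17.8 mL = 18060 μL total → factor 18060/260 = 69.462
Dilution factor to solution 1 = 6; to solution 3 = 3447.8
[solution 1]/[solution 3] = (factor to solution 3)/(factor to solution 1) = 3447.8/6 = 575

575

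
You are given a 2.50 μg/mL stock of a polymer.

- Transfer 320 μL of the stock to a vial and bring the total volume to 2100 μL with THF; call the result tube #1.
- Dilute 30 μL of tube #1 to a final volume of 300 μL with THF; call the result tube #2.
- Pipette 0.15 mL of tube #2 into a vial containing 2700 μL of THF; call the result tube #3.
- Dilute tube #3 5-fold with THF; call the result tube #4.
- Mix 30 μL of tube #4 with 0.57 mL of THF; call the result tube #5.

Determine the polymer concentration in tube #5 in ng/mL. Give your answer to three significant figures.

0.0201 ng/mL

Step 1: 320 μL brought to 2100 μL → factor 2100/320 = 6.5625
Step 2: 30 μL brought to 300 μL → factor 300/30 = 10
Step 3: 0.15 mL + 2700 μL = 2.85 mL total → factor 2.85/0.15 = 19
Step 4: 5-fold → factor 5
Step 5: 30 μL + 0.57 mL = 600 μL total → factor 600/30 = 20
Overall dilution factor = 6.5625 × 10 × 19 × 5 × 20 = 1.2469 × 10^5
Final = 2.50 μg/mL / 1.2469 × 10^5 = 2.005 × 10^-5 μg/mL = 0.0201 ng/mL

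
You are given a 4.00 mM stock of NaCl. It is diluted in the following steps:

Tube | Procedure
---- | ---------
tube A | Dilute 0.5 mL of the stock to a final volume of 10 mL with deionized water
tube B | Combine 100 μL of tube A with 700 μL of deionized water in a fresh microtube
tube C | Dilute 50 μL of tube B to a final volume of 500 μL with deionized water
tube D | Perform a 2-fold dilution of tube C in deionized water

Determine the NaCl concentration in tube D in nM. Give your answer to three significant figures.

1.25 × 10^3 nM

Step 1: 0.5 mL brought to 10 mL → factor 10/0.5 = 20
Step 2: 100 μL + 700 μL = 800 μL total → factor 800/100 = 8
Step 3: 50 μL brought to 500 μL → factor 500/50 = 10
Step 4: 2-fold → factor 2
Overall dilution factor = 20 × 8 × 10 × 2 = 3200
Final = 4.00 mM / 3200 = 0.001250 mM = 1.25 × 10^3 nM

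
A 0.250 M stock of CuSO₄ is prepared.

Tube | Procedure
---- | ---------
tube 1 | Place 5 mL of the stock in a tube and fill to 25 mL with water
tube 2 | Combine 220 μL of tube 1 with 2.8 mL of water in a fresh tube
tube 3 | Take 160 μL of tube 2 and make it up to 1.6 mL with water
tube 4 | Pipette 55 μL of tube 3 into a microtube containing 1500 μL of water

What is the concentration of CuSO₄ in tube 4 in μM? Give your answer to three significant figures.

12.9 μM

Step 1: 5 mL brought to 25 mL → factor 25/5 = 5
Step 2: 220 μL + 2.8 mL = 3020 μL total → factor 3020/220 = 13.727
Step 3: 160 μL brought to 1.6 mL → factor 1600/160 = 10
Step 4: 55 μL + 1500 μL = 1555 μL total → factor 1555/55 = 28.273
Overall dilution factor = 5 × 13.727 × 10 × 28.273 = 19405
Final = 0.250 M / 19405 = 1.288 × 10^-5 M = 12.9 μM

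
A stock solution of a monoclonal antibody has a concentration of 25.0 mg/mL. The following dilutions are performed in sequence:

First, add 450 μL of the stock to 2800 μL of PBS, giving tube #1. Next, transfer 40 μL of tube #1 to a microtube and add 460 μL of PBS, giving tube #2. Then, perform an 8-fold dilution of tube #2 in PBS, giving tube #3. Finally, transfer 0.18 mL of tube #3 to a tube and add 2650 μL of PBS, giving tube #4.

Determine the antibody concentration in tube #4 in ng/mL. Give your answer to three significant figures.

2.20 × 10^3 ng/mL

Step 1: 450 μL + 2800 μL = 3250 μL total → factor 3250/450 = 7.2222
Step 2: 40 μL + 460 μL = 500 μL total → factor 500/40 = 12.5
Step 3: 8-fold → factor 8
Step 4: 0.18 mL + 2650 μL = 2.83 mL total → factor 2.83/0.18 = 15.722
Overall dilution factor = 7.2222 × 12.5 × 8 × 15.722 = 11355
Final = 25.0 mg/mL / 11355 = 0.002202 mg/mL = 2.20 × 10^3 ng/mL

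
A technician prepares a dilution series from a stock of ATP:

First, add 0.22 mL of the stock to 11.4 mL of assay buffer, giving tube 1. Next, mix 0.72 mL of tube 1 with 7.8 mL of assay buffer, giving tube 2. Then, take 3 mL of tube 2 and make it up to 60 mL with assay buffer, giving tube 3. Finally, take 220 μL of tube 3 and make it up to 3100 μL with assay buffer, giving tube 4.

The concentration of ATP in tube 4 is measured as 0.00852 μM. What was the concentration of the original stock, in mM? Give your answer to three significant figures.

1.50 mM

Step 1: 0.22 mL + 11.4 mL = 11.62 mL total → factor 11.62/0.22 = 52.818
Step 2: 0.72 mL + 7.8 mL = 8.52 mL total → factor 8.52/0.72 = 11.833
Step 3: 3 mL brought to 60 mL → factor 60/3 = 20
Step 4: 220 μL brought to 3100 μL → factor 3100/220 = 14.091
Overall dilution factor = 52.818 × 11.833 × 20 × 14.091 = 1.7614 × 10^5
Stock = 0.00852 μM × 1.7614 × 10^5 = 1501 μM = 1.50 mM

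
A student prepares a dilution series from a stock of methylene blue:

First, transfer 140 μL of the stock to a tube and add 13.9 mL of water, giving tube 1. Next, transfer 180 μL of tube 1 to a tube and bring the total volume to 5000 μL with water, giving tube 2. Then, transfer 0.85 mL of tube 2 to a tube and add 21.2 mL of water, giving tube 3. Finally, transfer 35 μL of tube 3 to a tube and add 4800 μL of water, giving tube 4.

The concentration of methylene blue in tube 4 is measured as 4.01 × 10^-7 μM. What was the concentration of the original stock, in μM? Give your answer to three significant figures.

Step 1: 140 μL + 13.9 mL = 14040 μL total → factor 14040/140 = 100.29
Step 2: 180 μL brought to 5000 μL → factor 5000/180 = 27.778
Step 3: 0.85 mL + 21.2 mL = 22.05 mL total → factor 22.05/0.85 = 25.941
Step 4: 35 μL + 4800 μL = 4835 μL total → factor 4835/35 = 138.14
Overall dilution factor = 100.29 × 27.778 × 25.941 × 138.14 = 9.9829 × 10^6
Stock = 4.01 × 10^-7 μM × 9.9829 × 10^6 = 4.00 μM

4.00 μM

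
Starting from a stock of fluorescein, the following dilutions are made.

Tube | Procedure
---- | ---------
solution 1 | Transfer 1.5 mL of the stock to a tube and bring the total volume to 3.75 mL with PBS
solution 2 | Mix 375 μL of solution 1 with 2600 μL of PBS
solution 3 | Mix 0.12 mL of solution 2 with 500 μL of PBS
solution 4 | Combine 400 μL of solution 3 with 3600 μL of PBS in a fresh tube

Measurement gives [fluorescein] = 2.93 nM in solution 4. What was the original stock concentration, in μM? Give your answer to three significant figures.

Step 1: 1.5 mL brought to 3.75 mL → factor 3.75/1.5 = 2.5
Step 2: 375 μL + 2600 μL = 2975 μL total → factor 2975/375 = 7.9333
Step 3: 0.12 mL + 500 μL = 0.62 mL total → factor 0.62/0.12 = 5.1667
Step 4: 400 μL + 3600 μL = 4000 μL total → factor 4000/400 = 10
Overall dilution factor = 2.5 × 7.9333 × 5.1667 × 10 = 1024.7
Stock = 2.93 nM × 1024.7 = 3002 nM = 3.00 μM

3.00 μM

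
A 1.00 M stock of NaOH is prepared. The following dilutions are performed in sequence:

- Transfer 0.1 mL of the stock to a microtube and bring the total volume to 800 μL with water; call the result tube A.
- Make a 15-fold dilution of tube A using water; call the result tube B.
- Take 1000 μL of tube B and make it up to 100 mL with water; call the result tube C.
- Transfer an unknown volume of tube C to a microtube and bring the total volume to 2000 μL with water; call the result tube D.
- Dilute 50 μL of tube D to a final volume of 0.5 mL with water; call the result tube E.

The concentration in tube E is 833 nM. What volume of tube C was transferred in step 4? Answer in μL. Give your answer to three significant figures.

Step 1: 0.1 mL brought to 800 μL → factor 0.8/0.1 = 8
Step 2: 15-fold → factor 15
Step 3: 1000 μL brought to 100 mL → factor 1 × 10^5/1000 = 100
Step 4: v brought to 2000 μL → factor = 2000 μL/v
Step 5: 50 μL brought to 0.5 mL → factor 500/50 = 10
Product of known-step factors = 1.2 × 10^5
Overall factor = 1.00 M / (833 nM) = 1.2005 × 10^6
Step-4 factor = 1.2005 × 10^6 / 1.2 × 10^5 = 10.004
v = 2000 μL / 10.004 = 200 μL

200 μL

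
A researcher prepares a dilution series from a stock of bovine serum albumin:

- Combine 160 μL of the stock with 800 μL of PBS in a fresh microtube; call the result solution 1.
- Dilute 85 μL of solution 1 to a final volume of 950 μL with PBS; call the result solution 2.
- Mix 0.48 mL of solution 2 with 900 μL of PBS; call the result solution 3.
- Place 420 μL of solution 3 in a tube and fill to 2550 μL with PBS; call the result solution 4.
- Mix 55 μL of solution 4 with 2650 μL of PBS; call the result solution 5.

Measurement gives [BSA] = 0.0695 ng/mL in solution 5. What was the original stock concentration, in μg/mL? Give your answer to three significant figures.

Step 1: 160 μL + 800 μL = 960 μL total → factor 960/160 = 6
Step 2: 85 μL brought to 950 μL → factor 950/85 = 11.176
Step 3: 0.48 mL + 900 μL = 1.38 mL total → factor 1.38/0.48 = 2.875
Step 4: 420 μL brought to 2550 μL → factor 2550/420 = 6.0714
Step 5: 55 μL + 2650 μL = 2705 μL total → factor 2705/55 = 49.182
Overall dilution factor = 6 × 11.176 × 2.875 × 6.0714 × 49.182 = 57569
Stock = 0.0695 ng/mL × 57569 = 4001 ng/mL = 4.00 μg/mL

4.00 μg/mL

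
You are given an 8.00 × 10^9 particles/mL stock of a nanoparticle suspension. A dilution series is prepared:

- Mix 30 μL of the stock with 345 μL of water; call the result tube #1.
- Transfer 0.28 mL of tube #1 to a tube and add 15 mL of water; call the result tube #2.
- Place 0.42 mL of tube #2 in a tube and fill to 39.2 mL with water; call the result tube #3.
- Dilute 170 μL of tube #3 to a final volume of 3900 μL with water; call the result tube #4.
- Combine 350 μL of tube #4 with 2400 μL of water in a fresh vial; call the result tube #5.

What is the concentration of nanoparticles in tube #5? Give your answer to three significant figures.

697 particles/mL

Step 1: 30 μL + 345 μL = 375 μL total → factor 375/30 = 12.5
Step 2: 0.28 mL + 15 mL = 15.28 mL total → factor 15.28/0.28 = 54.571
Step 3: 0.42 mL brought to 39.2 mL → factor 39.2/0.42 = 93.333
Step 4: 170 μL brought to 3900 μL → factor 3900/170 = 22.941
Step 5: 350 μL + 2400 μL = 2750 μL total → factor 2750/350 = 7.8571
Overall dilution factor = 12.5 × 54.571 × 93.333 × 22.941 × 7.8571 = 1.1476 × 10^7
Final = 8.00 × 10^9 particles/mL / 1.1476 × 10^7 = 697 particles/mL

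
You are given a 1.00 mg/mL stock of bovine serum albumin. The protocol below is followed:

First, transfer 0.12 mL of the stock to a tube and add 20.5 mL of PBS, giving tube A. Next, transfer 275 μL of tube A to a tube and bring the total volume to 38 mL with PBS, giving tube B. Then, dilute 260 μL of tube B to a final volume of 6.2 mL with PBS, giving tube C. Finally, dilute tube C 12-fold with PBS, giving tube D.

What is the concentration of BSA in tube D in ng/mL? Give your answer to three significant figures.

Step 1: 0.12 mL + 20.5 mL = 20.62 mL total → factor 20.62/0.12 = 171.83
Step 2: 275 μL brought to 38 mL → factor 38000/275 = 138.18
Step 3: 260 μL brought to 6.2 mL → factor 6200/260 = 23.846
Step 4: 12-fold → factor 12
Overall dilution factor = 171.83 × 138.18 × 23.846 × 12 = 6.7945 × 10^6
Final = 1.00 mg/mL / 6.7945 × 10^6 = 1.472 × 10^-7 mg/mL = 0.147 ng/mL

0.147 ng/mL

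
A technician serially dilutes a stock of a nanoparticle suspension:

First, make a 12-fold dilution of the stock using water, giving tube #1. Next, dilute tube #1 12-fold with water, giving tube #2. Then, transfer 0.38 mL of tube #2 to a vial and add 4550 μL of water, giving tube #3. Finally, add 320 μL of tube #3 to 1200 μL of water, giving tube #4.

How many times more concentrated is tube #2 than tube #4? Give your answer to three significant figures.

Step 1: 12-fold → factor 12
Step 2: 12-fold → factor 12
Step 3: 0.38 mL + 4550 μL = 4.93 mL total → factor 4.93/0.38 = 12.974
Step 4: 320 μL + 1200 μL = 1520 μL total → factor 1520/320 = 4.75
Dilution factor to tube #2 = 144; to tube #4 = 8874
[tube #2]/[tube #4] = (factor to tube #4)/(factor to tube #2) = 8874/144 = 61.6

61.6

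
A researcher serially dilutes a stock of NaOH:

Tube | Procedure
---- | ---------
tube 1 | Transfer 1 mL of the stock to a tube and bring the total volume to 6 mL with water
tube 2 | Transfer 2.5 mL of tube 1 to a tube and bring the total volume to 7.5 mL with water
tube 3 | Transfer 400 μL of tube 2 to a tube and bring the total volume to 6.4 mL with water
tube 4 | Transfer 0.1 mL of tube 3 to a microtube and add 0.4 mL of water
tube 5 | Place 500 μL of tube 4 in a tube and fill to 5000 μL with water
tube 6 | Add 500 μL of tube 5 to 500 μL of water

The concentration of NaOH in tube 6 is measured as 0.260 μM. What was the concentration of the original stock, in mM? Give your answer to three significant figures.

7.49 mM

Step 1: 1 mL brought to 6 mL → factor 6/1 = 6
Step 2: 2.5 mL brought to 7.5 mL → factor 7.5/2.5 = 3
Step 3: 400 μL brought to 6.4 mL → factor 6400/400 = 16
Step 4: 0.1 mL + 0.4 mL = 0.5 mL total → factor 0.5/0.1 = 5
Step 5: 500 μL brought to 5000 μL → factor 5000/500 = 10
Step 6: 500 μL + 500 μL = 1000 μL total → factor 1000/500 = 2
Overall dilution factor = 6 × 3 × 16 × 5 × 10 × 2 = 28800
Stock = 0.260 μM × 28800 = 7488 μM = 7.49 mM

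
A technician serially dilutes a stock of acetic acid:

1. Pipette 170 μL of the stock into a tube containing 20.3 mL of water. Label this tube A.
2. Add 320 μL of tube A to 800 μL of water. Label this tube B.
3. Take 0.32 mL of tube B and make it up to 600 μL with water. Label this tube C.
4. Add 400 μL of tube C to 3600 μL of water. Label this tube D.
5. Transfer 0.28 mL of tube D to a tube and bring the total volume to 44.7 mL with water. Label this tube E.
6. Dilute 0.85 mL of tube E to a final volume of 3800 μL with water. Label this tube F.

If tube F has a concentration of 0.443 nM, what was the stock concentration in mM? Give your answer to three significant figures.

2.50 mM

Step 1: 170 μL + 20.3 mL = 20470 μL total → factor 20470/170 = 120.41
Step 2: 320 μL + 800 μL = 1120 μL total → factor 1120/320 = 3.5
Step 3: 0.32 mL brought to 600 μL → factor 0.6/0.32 = 1.875
Step 4: 400 μL + 3600 μL = 4000 μL total → factor 4000/400 = 10
Step 5: 0.28 mL brought to 44.7 mL → factor 44.7/0.28 = 159.64
Step 6: 0.85 mL brought to 3800 μL → factor 3.8/0.85 = 4.4706
Overall dilution factor = 120.41 × 3.5 × 1.875 × 10 × 159.64 × 4.4706 = 5.6397 × 10^6
Stock = 0.443 nM × 5.6397 × 10^6 = 2.498 × 10^6 nM = 2.50 mM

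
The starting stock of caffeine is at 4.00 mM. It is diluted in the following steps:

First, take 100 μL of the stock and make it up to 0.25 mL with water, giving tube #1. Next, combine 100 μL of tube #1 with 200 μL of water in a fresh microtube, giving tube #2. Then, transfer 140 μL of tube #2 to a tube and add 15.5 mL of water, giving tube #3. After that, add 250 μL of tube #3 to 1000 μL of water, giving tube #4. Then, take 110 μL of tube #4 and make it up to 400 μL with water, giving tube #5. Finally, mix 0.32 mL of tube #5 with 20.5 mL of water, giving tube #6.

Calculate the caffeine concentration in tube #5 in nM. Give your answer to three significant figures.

Step 1: 100 μL brought to 0.25 mL → factor 250/100 = 2.5
Step 2: 100 μL + 200 μL = 300 μL total → factor 300/100 = 3
Step 3: 140 μL + 15.5 mL = 15640 μL total → factor 15640/140 = 111.71
Step 4: 250 μL + 1000 μL = 1250 μL total → factor 1250/250 = 5
Step 5: 110 μL brought to 400 μL → factor 400/110 = 3.6364
Dilution factor through tube #5 = 2.5 × 3 × 111.71 × 5 × 3.6364 = 15234
[tube #5] = 4.00 mM / 15234 = 0.0002626 mM = 263 nM

263 nM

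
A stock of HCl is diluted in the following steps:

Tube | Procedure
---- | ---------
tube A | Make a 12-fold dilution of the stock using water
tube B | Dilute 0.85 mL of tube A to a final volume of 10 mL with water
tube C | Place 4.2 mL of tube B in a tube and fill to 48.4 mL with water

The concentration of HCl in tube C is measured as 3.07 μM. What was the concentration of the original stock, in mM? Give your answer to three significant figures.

Step 1: 12-fold → factor 12
Step 2: 0.85 mL brought to 10 mL → factor 10/0.85 = 11.765
Step 3: 4.2 mL brought to 48.4 mL → factor 48.4/4.2 = 11.524
Overall dilution factor = 12 × 11.765 × 11.524 = 1626.9
Stock = 3.07 μM × 1626.9 = 4995 μM = 4.99 mM

4.99 mM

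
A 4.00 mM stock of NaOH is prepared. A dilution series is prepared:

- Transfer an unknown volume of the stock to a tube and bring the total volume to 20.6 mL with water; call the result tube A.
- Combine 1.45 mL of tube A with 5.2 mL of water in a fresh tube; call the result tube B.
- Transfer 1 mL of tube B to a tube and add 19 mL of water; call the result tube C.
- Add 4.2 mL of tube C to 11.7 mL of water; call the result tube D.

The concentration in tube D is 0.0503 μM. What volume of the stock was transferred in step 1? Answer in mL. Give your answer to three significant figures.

Step 1: v brought to 20.6 mL → factor = 20.6 mL/v
Step 2: 1.45 mL + 5.2 mL = 6.65 mL total → factor 6.65/1.45 = 4.5862
Step 3: 1 mL + 19 mL = 20 mL total → factor 20/1 = 20
Step 4: 4.2 mL + 11.7 mL = 15.9 mL total → factor 15.9/4.2 = 3.7857
Product of known-step factors = 347.24
Overall factor = 4.00 mM / (0.0503 μM) = 79523
Step-1 factor = 79523 / 347.24 = 229.01
v = 20.6 mL / 229.01 = 0.0900 mL

0.0900 mL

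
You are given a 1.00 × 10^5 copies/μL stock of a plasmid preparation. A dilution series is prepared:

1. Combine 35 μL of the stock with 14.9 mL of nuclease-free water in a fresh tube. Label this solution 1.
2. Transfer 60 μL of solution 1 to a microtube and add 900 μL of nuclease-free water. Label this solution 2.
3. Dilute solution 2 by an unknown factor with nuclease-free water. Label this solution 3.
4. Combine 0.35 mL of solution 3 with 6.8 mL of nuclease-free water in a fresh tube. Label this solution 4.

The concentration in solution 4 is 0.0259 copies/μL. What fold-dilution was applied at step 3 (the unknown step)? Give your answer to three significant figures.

27.7-fold

Step 1: 35 μL + 14.9 mL = 14935 μL total → factor 14935/35 = 426.71
Step 2: 60 μL + 900 μL = 960 μL total → factor 960/60 = 16
Step 3: unknown factor x
Step 4: 0.35 mL + 6.8 mL = 7.15 mL total → factor 7.15/0.35 = 20.429
Product of known-step factors = 1.3947 × 10^5
Overall factor = 1.00 × 10^5 copies/μL / (0.0259 copies/μL) = 3.861 × 10^6
x = 3.861 × 10^6 / 1.3947 × 10^5 = 27.7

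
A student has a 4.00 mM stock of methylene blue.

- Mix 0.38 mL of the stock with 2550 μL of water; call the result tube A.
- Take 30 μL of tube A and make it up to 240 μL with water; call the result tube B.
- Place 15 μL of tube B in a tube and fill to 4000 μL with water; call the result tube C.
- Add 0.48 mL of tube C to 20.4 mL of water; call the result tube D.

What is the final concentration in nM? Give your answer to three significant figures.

5.59 nM

Step 1: 0.38 mL + 2550 μL = 2.93 mL total → factor 2.93/0.38 = 7.7105
Step 2: 30 μL brought to 240 μL → factor 240/30 = 8
Step 3: 15 μL brought to 4000 μL → factor 4000/15 = 266.67
Step 4: 0.48 mL + 20.4 mL = 20.88 mL total → factor 20.88/0.48 = 43.5
Overall dilution factor = 7.7105 × 8 × 266.67 × 43.5 = 7.1554 × 10^5
Final = 4.00 mM / 7.1554 × 10^5 = 5.590 × 10^-6 mM = 5.59 nM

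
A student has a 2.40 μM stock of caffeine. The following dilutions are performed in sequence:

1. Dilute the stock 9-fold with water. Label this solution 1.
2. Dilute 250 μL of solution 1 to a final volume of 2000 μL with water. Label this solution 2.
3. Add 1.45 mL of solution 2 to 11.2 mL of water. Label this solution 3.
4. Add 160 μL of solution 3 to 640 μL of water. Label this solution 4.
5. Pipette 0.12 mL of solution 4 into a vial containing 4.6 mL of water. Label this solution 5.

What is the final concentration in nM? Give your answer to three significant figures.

Step 1: 9-fold → factor 9
Step 2: 250 μL brought to 2000 μL → factor 2000/250 = 8
Step 3: 1.45 mL + 11.2 mL = 12.65 mL total → factor 12.65/1.45 = 8.7241
Step 4: 160 μL + 640 μL = 800 μL total → factor 800/160 = 5
Step 5: 0.12 mL + 4.6 mL = 4.72 mL total → factor 4.72/0.12 = 39.333
Overall dilution factor = 9 × 8 × 8.7241 × 5 × 39.333 = 1.2353 × 10^5
Final = 2.40 μM / 1.2353 × 10^5 = 1.943 × 10^-5 μM = 0.0194 nM

0.0194 nM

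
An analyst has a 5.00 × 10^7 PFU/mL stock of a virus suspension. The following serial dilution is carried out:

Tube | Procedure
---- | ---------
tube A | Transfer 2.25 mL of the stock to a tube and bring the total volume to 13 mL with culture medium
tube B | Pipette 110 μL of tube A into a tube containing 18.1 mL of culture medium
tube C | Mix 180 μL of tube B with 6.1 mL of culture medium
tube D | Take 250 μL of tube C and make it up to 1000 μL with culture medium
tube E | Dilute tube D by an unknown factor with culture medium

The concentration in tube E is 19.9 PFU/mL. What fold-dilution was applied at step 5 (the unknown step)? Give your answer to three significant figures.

Step 1: 2.25 mL brought to 13 mL → factor 13/2.25 = 5.7778
Step 2: 110 μL + 18.1 mL = 18210 μL total → factor 18210/110 = 165.55
Step 3: 180 μL + 6.1 mL = 6280 μL total → factor 6280/180 = 34.889
Step 4: 250 μL brought to 1000 μL → factor 1000/250 = 4
Step 5: unknown factor x
Product of known-step factors = 1.3348 × 10^5
Overall factor = 5.00 × 10^7 PFU/mL / (19.9 PFU/mL) = 2.5126 × 10^6
x = 2.5126 × 10^6 / 1.3348 × 10^5 = 18.8

18.8-fold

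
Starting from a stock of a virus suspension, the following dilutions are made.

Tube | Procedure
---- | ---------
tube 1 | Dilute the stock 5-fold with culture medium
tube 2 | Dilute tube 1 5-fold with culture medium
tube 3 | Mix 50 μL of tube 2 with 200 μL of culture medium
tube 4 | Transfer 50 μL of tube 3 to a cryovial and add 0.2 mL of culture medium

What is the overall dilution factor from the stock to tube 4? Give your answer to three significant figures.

Step 1: 5-fold → factor 5
Step 2: 5-fold → factor 5
Step 3: 50 μL + 200 μL = 250 μL total → factor 250/50 = 5
Step 4: 50 μL + 0.2 mL = 250 μL total → factor 250/50 = 5
Overall dilution factor = 5 × 5 × 5 × 5 = 625

625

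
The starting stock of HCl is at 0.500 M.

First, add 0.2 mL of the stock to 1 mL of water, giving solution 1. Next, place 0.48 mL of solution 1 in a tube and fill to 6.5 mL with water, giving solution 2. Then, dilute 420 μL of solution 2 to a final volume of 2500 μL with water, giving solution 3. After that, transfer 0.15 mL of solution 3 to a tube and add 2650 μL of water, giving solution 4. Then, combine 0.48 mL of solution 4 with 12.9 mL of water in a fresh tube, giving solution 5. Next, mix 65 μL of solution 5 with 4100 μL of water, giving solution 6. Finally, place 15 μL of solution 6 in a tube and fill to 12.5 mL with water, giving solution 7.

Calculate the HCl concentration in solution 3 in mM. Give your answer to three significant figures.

1.03 mM

Step 1: 0.2 mL + 1 mL = 1.2 mL total → factor 1.2/0.2 = 6
Step 2: 0.48 mL brought to 6.5 mL → factor 6.5/0.48 = 13.542
Step 3: 420 μL brought to 2500 μL → factor 2500/420 = 5.9524
Dilution factor through solution 3 = 6 × 13.542 × 5.9524 = 483.63
[solution 3] = 0.500 M / 483.63 = 0.001034 M = 1.03 mM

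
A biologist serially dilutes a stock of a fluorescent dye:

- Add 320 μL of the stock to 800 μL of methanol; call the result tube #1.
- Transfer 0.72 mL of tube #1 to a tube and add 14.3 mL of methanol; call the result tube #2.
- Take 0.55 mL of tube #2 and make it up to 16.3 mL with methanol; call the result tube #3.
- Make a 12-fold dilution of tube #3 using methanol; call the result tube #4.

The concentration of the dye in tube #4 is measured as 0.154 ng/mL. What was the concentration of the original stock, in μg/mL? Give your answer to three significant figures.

4.00 μg/mL

Step 1: 320 μL + 800 μL = 1120 μL total → factor 1120/320 = 3.5
Step 2: 0.72 mL + 14.3 mL = 15.02 mL total → factor 15.02/0.72 = 20.861
Step 3: 0.55 mL brought to 16.3 mL → factor 16.3/0.55 = 29.636
Step 4: 12-fold → factor 12
Overall dilution factor = 3.5 × 20.861 × 29.636 × 12 = 25966
Stock = 0.154 ng/mL × 25966 = 3999 ng/mL = 4.00 μg/mL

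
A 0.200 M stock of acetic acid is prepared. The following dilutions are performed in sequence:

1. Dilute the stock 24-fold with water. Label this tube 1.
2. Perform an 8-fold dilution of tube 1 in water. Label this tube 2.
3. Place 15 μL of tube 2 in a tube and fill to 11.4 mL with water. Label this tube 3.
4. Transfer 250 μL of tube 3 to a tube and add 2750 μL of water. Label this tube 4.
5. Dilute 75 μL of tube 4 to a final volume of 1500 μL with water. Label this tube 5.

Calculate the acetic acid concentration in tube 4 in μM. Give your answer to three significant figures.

0.114 μM

Step 1: 24-fold → factor 24
Step 2: 8-fold → factor 8
Step 3: 15 μL brought to 11.4 mL → factor 11400/15 = 760
Step 4: 250 μL + 2750 μL = 3000 μL total → factor 3000/250 = 12
Dilution factor through tube 4 = 24 × 8 × 760 × 12 = 1.751 × 10^6
[tube 4] = 0.200 M / 1.751 × 10^6 = 1.142 × 10^-7 M = 0.114 μM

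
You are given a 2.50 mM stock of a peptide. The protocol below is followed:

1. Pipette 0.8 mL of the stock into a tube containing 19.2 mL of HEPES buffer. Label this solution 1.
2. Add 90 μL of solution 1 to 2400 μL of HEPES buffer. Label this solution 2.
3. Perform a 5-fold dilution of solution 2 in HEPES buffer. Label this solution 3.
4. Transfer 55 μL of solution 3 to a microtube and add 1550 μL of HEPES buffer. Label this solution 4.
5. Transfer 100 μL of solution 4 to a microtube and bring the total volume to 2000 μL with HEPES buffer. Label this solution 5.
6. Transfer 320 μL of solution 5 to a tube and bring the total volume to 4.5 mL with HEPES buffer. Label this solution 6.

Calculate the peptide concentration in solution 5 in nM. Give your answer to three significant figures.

1.24 nM

Step 1: 0.8 mL + 19.2 mL = 20 mL total → factor 20/0.8 = 25
Step 2: 90 μL + 2400 μL = 2490 μL total → factor 2490/90 = 27.667
Step 3: 5-fold → factor 5
Step 4: 55 μL + 1550 μL = 1605 μL total → factor 1605/55 = 29.182
Step 5: 100 μL brought to 2000 μL → factor 2000/100 = 20
Dilution factor through solution 5 = 25 × 27.667 × 5 × 29.182 × 20 = 2.0184 × 10^6
[solution 5] = 2.50 mM / 2.0184 × 10^6 = 1.239 × 10^-6 mM = 1.24 nM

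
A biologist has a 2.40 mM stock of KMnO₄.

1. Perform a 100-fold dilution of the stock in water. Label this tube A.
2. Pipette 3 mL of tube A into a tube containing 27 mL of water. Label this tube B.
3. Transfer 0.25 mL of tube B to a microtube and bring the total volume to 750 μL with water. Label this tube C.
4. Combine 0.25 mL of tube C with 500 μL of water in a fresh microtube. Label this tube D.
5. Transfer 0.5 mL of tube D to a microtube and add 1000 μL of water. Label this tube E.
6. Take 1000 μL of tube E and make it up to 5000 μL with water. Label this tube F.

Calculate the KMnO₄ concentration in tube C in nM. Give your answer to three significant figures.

800 nM

Step 1: 100-fold → factor 100
Step 2: 3 mL + 27 mL = 30 mL total → factor 30/3 = 10
Step 3: 0.25 mL brought to 750 μL → factor 0.75/0.25 = 3
Dilution factor through tube C = 100 × 10 × 3 = 3000
[tube C] = 2.40 mM / 3000 = 0.0008000 mM = 800 nM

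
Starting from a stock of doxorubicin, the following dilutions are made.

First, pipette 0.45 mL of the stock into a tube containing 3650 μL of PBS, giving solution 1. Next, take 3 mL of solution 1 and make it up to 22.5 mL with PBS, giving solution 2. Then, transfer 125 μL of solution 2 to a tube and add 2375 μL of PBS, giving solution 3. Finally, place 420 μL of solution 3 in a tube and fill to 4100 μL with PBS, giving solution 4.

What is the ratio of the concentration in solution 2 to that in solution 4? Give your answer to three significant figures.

195

Step 1: 0.45 mL + 3650 μL = 4.1 mL total → factor 4.1/0.45 = 9.1111
Step 2: 3 mL brought to 22.5 mL → factor 22.5/3 = 7.5
Step 3: 125 μL + 2375 μL = 2500 μL total → factor 2500/125 = 20
Step 4: 420 μL brought to 4100 μL → factor 4100/420 = 9.7619
Dilution factor to solution 2 = 68.333; to solution 4 = 13341
[solution 2]/[solution 4] = (factor to solution 4)/(factor to solution 2) = 13341/68.333 = 195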